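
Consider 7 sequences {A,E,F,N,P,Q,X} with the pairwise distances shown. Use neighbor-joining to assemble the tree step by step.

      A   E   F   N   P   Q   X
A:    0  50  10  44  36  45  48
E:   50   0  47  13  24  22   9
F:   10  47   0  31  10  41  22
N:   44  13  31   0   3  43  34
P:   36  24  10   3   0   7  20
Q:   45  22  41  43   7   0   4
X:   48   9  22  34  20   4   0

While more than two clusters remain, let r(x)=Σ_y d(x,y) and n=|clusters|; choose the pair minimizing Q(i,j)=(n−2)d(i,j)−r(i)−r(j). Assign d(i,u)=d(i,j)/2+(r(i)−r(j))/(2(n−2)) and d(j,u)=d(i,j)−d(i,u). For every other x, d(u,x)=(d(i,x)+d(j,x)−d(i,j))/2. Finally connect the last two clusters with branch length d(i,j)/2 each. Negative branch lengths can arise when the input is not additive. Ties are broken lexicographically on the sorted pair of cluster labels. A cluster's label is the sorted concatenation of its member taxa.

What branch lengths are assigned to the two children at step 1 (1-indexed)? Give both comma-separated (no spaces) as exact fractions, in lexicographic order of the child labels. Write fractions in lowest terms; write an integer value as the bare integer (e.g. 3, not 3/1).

step 1: merge (A,F) at d=10, Q=-344; branch lengths A→61/5, F→-11/5; new cluster AF
  updated: d(AF,E)=87/2, d(AF,N)=65/2, d(AF,P)=18, d(AF,Q)=38, d(AF,X)=30
step 2: merge (Q,X) at d=4, Q=-195; branch lengths Q→33/8, X→-1/8; new cluster QX
  updated: d(AF,QX)=32, d(E,QX)=27/2, d(N,QX)=73/2, d(P,QX)=23/2
step 3: merge (E,QX) at d=27/2, Q=-147; branch lengths E→41/6, QX→20/3; new cluster EQX
  updated: d(AF,EQX)=31, d(EQX,N)=18, d(EQX,P)=11
step 4: merge (AF,EQX) at d=31, Q=-159/2; branch lengths AF→167/8, EQX→81/8; new cluster AEFQX
  updated: d(AEFQX,N)=39/4, d(AEFQX,P)=-1
step 5: merge (AEFQX,N) at d=39/4, Q=-47/4; branch lengths AEFQX→23/8, N→55/8; new cluster AEFNQX
  updated: d(AEFNQX,P)=-31/8
step 6: merge (AEFNQX,P) at d=-31/8; branch lengths AEFNQX→-31/16, P→-31/16; new cluster AEFNPQX
final tree: ((((A:61/5,F:-11/5):167/8,(E:41/6,(Q:33/8,X:-1/8):20/3):81/8):23/8,N:55/8):-31/16,P:-31/16)
total length: 515/8

61/5,-11/5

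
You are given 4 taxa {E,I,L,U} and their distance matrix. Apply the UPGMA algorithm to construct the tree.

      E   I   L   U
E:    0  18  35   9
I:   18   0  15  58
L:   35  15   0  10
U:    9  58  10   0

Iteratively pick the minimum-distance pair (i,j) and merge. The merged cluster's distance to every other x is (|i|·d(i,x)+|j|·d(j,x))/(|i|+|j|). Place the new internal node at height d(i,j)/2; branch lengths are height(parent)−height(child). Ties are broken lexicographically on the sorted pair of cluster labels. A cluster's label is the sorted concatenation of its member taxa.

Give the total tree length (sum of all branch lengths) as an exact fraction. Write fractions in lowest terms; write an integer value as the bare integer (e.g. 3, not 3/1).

169/4

1. join E+U (d=9) ⇒ EU; edges |E|=9/2, |U|=9/2
  updated: d(EU,I)=38, d(EU,L)=45/2
2. join I+L (d=15) ⇒ IL; edges |I|=15/2, |L|=15/2
  updated: d(EU,IL)=121/4
3. join EU+IL (d=121/4) ⇒ EILU; edges |EU|=85/8, |IL|=61/8
final tree: ((E:9/2,U:9/2):85/8,(I:15/2,L:15/2):61/8)
total length: 169/4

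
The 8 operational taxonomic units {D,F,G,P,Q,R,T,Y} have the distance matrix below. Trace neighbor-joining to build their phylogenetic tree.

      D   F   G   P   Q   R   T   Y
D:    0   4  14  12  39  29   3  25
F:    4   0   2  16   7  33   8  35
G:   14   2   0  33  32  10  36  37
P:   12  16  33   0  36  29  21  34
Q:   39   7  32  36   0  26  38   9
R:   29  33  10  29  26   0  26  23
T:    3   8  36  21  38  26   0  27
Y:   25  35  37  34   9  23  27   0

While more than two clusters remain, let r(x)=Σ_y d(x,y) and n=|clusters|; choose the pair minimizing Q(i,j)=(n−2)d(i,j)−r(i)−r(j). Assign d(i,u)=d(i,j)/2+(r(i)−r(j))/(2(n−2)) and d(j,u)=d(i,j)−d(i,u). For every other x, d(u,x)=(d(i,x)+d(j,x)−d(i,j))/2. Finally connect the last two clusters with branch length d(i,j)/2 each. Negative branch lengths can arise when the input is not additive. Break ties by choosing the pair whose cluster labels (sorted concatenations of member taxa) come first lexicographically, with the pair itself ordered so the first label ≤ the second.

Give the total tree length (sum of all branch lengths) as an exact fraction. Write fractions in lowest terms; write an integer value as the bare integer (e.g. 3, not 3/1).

1035/16

1. join Q+Y (d=9, Q=-323) ⇒ QY; edges |Q|=17/4, |Y|=19/4
  updated: d(D,QY)=55/2, d(F,QY)=33/2, d(G,QY)=30, d(P,QY)=61/2, d(QY,R)=20, d(QY,T)=28
2. join G+R (d=10, Q=-222) ⇒ GR; edges |G|=14/5, |R|=36/5
  updated: d(D,GR)=33/2, d(F,GR)=25/2, d(GR,P)=26, d(GR,QY)=20, d(GR,T)=26
3. join GR+QY (d=20, Q=-287/2) ⇒ GQRY; edges |GR|=117/16, |QY|=203/16
  updated: d(D,GQRY)=12, d(F,GQRY)=9/2, d(GQRY,P)=73/4, d(GQRY,T)=17
4. join D+T (d=3, Q=-71) ⇒ DT; edges |D|=-3/2, |T|=9/2
  updated: d(DT,F)=9/2, d(DT,GQRY)=13, d(DT,P)=15
5. join DT+P (d=15, Q=-207/4) ⇒ DPT; edges |DT|=53/16, |P|=187/16
  updated: d(DPT,F)=11/4, d(DPT,GQRY)=65/8
6. join DPT+F (d=11/4, Q=-123/8) ⇒ DFPT; edges |DPT|=51/16, |F|=-7/16
  updated: d(DFPT,GQRY)=79/16
7. join DFPT+GQRY (d=79/16) ⇒ DFGPQRTY; edges |DFPT|=79/32, |GQRY|=79/32
final tree: ((((D:-3/2,T:9/2):53/16,P:187/16):51/16,F:-7/16):79/32,((G:14/5,R:36/5):117/16,(Q:17/4,Y:19/4):203/16):79/32)
total length: 1035/16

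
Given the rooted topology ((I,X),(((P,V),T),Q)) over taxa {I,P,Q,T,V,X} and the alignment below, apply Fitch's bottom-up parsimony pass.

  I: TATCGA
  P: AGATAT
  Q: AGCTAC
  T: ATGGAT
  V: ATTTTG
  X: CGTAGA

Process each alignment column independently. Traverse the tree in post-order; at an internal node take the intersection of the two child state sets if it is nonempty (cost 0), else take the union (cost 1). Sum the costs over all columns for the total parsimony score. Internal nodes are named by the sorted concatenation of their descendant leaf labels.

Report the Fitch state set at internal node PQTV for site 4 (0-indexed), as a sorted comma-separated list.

site 0, node IX: I={T} ∪ X={C} → {C,T} (+1)
site 0, node PV: P={A} ∩ V={A} → {A} (+0)
site 0, node PTV: PV={A} ∩ T={A} → {A} (+0)
site 0, node PQTV: PTV={A} ∩ Q={A} → {A} (+0)
site 0, node IPQTVX: IX={C,T} ∪ PQTV={A} → {A,C,T} (+1)
site 1, node IX: I={A} ∪ X={G} → {A,G} (+1)
site 1, node PV: P={G} ∪ V={T} → {G,T} (+1)
site 1, node PTV: PV={G,T} ∩ T={T} → {T} (+0)
site 1, node PQTV: PTV={T} ∪ Q={G} → {G,T} (+1)
site 1, node IPQTVX: IX={A,G} ∩ PQTV={G,T} → {G} (+0)
site 2, node IX: I={T} ∩ X={T} → {T} (+0)
site 2, node PV: P={A} ∪ V={T} → {A,T} (+1)
site 2, node PTV: PV={A,T} ∪ T={G} → {A,G,T} (+1)
site 2, node PQTV: PTV={A,G,T} ∪ Q={C} → {A,C,G,T} (+1)
site 2, node IPQTVX: IX={T} ∩ PQTV={A,C,G,T} → {T} (+0)
site 3, node IX: I={C} ∪ X={A} → {A,C} (+1)
site 3, node PV: P={T} ∩ V={T} → {T} (+0)
site 3, node PTV: PV={T} ∪ T={G} → {G,T} (+1)
site 3, node PQTV: PTV={G,T} ∩ Q={T} → {T} (+0)
site 3, node IPQTVX: IX={A,C} ∪ PQTV={T} → {A,C,T} (+1)
site 4, node IX: I={G} ∩ X={G} → {G} (+0)
site 4, node PV: P={A} ∪ V={T} → {A,T} (+1)
site 4, node PTV: PV={A,T} ∩ T={A} → {A} (+0)
site 4, node PQTV: PTV={A} ∩ Q={A} → {A} (+0)
site 4, node IPQTVX: IX={G} ∪ PQTV={A} → {A,G} (+1)
site 5, node IX: I={A} ∩ X={A} → {A} (+0)
site 5, node PV: P={T} ∪ V={G} → {G,T} (+1)
site 5, node PTV: PV={G,T} ∩ T={T} → {T} (+0)
site 5, node PQTV: PTV={T} ∪ Q={C} → {C,T} (+1)
site 5, node IPQTVX: IX={A} ∪ PQTV={C,T} → {A,C,T} (+1)
per-site changes: [2, 3, 3, 3, 2, 3]; total = 16

A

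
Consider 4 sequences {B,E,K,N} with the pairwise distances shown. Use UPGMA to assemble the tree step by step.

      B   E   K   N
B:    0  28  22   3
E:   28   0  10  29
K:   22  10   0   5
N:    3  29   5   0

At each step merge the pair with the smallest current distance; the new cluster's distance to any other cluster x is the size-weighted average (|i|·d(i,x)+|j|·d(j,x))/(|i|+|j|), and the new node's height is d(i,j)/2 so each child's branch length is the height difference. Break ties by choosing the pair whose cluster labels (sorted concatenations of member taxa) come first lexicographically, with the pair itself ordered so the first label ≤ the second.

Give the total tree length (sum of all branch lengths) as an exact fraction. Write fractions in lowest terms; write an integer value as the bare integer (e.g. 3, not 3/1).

55/2

step 1: merge (B,N) at d=3; branch lengths B→3/2, N→3/2; new cluster BN
  updated: d(BN,E)=57/2, d(BN,K)=27/2
step 2: merge (E,K) at d=10; branch lengths E→5, K→5; new cluster EK
  updated: d(BN,EK)=21
step 3: merge (BN,EK) at d=21; branch lengths BN→9, EK→11/2; new cluster BEKN
final tree: ((B:3/2,N:3/2):9,(E:5,K:5):11/2)
total length: 55/2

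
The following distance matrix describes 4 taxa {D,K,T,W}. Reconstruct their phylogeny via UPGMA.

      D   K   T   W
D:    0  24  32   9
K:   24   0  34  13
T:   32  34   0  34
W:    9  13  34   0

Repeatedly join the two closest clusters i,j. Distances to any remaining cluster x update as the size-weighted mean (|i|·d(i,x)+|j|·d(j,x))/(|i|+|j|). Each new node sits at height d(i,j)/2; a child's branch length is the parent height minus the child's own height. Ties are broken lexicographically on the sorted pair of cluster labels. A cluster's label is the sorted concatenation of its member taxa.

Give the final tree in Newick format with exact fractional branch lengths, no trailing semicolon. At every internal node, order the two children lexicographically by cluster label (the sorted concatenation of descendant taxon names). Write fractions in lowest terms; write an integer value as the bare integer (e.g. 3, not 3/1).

(((D:9/2,W:9/2):19/4,K:37/4):89/12,T:50/3)

step 1: merge (D,W) at d=9; branch lengths D→9/2, W→9/2; new cluster DW
  updated: d(DW,K)=37/2, d(DW,T)=33
step 2: merge (DW,K) at d=37/2; branch lengths DW→19/4, K→37/4; new cluster DKW
  updated: d(DKW,T)=100/3
step 3: merge (DKW,T) at d=100/3; branch lengths DKW→89/12, T→50/3; new cluster DKTW
final tree: (((D:9/2,W:9/2):19/4,K:37/4):89/12,T:50/3)
total length: 565/12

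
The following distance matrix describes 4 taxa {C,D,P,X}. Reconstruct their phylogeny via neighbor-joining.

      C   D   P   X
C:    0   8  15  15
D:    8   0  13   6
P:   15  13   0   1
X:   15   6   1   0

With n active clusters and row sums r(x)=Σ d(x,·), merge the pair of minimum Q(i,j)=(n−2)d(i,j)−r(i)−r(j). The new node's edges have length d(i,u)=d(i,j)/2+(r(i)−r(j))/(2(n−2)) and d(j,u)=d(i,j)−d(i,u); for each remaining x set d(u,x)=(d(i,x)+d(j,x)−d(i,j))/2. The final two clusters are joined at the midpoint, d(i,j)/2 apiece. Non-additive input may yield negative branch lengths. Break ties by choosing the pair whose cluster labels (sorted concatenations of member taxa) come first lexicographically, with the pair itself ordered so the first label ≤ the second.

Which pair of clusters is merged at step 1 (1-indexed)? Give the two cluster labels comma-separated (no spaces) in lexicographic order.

C,D

step 1: merge (C,D) at d=8, Q=-49; branch lengths C→27/4, D→5/4; new cluster CD
  updated: d(CD,P)=10, d(CD,X)=13/2
step 2: merge (CD,P) at d=10, Q=-35/2; branch lengths CD→31/4, P→9/4; new cluster CDP
  updated: d(CDP,X)=-5/4
step 3: merge (CDP,X) at d=-5/4; branch lengths CDP→-5/8, X→-5/8; new cluster CDPX
final tree: (((C:27/4,D:5/4):31/4,P:9/4):-5/8,X:-5/8)
total length: 67/4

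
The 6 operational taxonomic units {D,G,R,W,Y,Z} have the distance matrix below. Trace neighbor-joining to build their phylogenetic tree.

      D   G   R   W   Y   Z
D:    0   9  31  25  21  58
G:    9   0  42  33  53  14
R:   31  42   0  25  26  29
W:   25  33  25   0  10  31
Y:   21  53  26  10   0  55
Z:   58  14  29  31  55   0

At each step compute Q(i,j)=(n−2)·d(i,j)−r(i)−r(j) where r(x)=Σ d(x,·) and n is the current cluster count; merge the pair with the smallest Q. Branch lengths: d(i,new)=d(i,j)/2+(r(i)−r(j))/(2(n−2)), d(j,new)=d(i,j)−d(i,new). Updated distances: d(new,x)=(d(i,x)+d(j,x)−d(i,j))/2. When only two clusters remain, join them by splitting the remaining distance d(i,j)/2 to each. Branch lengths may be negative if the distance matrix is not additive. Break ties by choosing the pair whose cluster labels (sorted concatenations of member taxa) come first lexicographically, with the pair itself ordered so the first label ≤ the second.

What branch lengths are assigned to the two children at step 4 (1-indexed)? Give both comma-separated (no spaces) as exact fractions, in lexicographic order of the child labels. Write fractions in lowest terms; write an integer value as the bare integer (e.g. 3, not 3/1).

iteration 1: select G,Z (d=14, Q=-282); attach at lengths (5/2, 23/2); label the merged cluster GZ
  updated: d(D,GZ)=53/2, d(GZ,R)=57/2, d(GZ,W)=25, d(GZ,Y)=47
iteration 2: select W,Y (d=10, Q=-159); attach at lengths (11/6, 49/6); label the merged cluster WY
  updated: d(D,WY)=18, d(GZ,WY)=31, d(R,WY)=41/2
iteration 3: select D,WY (d=18, Q=-109); attach at lengths (21/2, 15/2); label the merged cluster DWY
  updated: d(DWY,GZ)=79/4, d(DWY,R)=67/4
iteration 4: select DWY,GZ (d=79/4, Q=-65); attach at lengths (4, 63/4); label the merged cluster DGWYZ
  updated: d(DGWYZ,R)=51/4
iteration 5: select DGWYZ,R (d=51/4); attach at lengths (51/8, 51/8); label the merged cluster DGRWYZ
final tree: (((D:21/2,(W:11/6,Y:49/6):15/2):4,(G:5/2,Z:23/2):63/4):51/8,R:51/8)
total length: 149/2

4,63/4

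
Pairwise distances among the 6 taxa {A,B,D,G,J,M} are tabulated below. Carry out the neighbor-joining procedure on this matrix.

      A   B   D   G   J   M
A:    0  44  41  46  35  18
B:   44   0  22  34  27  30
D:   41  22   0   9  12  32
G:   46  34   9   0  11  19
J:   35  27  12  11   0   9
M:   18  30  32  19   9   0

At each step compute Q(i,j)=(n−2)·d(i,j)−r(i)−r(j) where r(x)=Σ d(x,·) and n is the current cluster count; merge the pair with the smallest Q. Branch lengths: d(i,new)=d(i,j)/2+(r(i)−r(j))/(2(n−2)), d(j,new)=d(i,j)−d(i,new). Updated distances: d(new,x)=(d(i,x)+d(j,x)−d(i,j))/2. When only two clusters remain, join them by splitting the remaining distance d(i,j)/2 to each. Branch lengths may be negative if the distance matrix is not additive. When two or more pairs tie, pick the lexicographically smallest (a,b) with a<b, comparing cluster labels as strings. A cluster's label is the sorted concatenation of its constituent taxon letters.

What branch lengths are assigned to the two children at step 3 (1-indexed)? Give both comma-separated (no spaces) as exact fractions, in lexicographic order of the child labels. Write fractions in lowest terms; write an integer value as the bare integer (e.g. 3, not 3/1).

1. join A+M (d=18, Q=-220) ⇒ AM; edges |A|=37/2, |M|=-1/2
  updated: d(AM,B)=28, d(AM,D)=55/2, d(AM,G)=47/2, d(AM,J)=13
2. join D+G (d=9, Q=-121) ⇒ DG; edges |D|=10/3, |G|=17/3
  updated: d(AM,DG)=21, d(B,DG)=47/2, d(DG,J)=7
3. join AM+B (d=28, Q=-169/2) ⇒ ABM; edges |AM|=79/8, |B|=145/8
  updated: d(ABM,DG)=33/4, d(ABM,J)=6
4. join ABM+DG (d=33/4, Q=-85/4) ⇒ ABDGM; edges |ABM|=29/8, |DG|=37/8
  updated: d(ABDGM,J)=19/8
5. join ABDGM+J (d=19/8) ⇒ ABDGJM; edges |ABDGM|=19/16, |J|=19/16
final tree: ((((A:37/2,M:-1/2):79/8,B:145/8):29/8,(D:10/3,G:17/3):37/8):19/16,J:19/16)
total length: 525/8

79/8,145/8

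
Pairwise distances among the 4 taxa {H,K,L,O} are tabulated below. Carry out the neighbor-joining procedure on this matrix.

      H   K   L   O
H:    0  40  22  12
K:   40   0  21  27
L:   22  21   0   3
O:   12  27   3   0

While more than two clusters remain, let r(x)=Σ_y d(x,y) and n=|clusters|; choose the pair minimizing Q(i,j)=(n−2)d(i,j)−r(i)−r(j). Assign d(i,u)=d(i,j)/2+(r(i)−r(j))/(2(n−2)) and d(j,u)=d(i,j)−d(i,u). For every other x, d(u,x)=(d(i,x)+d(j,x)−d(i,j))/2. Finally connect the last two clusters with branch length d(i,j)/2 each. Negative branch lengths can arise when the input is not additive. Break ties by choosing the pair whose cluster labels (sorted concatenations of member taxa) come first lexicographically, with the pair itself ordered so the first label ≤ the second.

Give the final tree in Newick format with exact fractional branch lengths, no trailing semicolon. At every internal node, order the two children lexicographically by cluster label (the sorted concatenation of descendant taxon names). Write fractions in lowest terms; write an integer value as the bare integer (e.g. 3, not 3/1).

1. join H+O (d=12, Q=-92) ⇒ HO; edges |H|=14, |O|=-2
  updated: d(HO,K)=55/2, d(HO,L)=13/2
2. join HO+K (d=55/2, Q=-55) ⇒ HKO; edges |HO|=13/2, |K|=21
  updated: d(HKO,L)=0
3. join HKO+L (d=0) ⇒ HKLO; edges |HKO|=0, |L|=0
final tree: (((H:14,O:-2):13/2,K:21):0,L:0)
total length: 79/2

(((H:14,O:-2):13/2,K:21):0,L:0)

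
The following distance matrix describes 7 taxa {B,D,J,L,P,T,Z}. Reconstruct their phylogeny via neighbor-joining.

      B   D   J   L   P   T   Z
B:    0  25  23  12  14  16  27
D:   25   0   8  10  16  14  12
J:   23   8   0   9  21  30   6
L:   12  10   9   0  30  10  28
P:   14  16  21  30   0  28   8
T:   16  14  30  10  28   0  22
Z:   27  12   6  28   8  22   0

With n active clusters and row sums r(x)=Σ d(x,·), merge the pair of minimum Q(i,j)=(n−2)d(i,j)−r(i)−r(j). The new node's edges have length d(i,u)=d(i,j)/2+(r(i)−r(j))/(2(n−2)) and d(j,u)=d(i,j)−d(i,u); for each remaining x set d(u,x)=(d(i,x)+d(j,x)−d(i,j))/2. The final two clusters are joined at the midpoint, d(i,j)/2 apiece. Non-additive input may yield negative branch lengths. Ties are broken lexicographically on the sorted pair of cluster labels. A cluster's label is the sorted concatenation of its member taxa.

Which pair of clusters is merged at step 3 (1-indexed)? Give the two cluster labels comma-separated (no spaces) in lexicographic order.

iteration 1: select P,Z (d=8, Q=-180); attach at lengths (27/5, 13/5); label the merged cluster PZ
  updated: d(B,PZ)=33/2, d(D,PZ)=10, d(J,PZ)=19/2, d(L,PZ)=25, d(PZ,T)=21
iteration 2: select J,PZ (d=19/2, Q=-247/2); attach at lengths (71/16, 81/16); label the merged cluster JPZ
  updated: d(B,JPZ)=15, d(D,JPZ)=17/4, d(JPZ,L)=49/4, d(JPZ,T)=83/4
iteration 3: select D,JPZ (d=17/4, Q=-371/4); attach at lengths (55/24, 47/24); label the merged cluster DJPZ
  updated: d(B,DJPZ)=143/8, d(DJPZ,L)=9, d(DJPZ,T)=61/4
iteration 4: select B,T (d=16, Q=-441/8); attach at lengths (293/32, 219/32); label the merged cluster BT
  updated: d(BT,DJPZ)=137/16, d(BT,L)=3
iteration 5: select BT,DJPZ (d=137/16, Q=-329/16); attach at lengths (41/32, 233/32); label the merged cluster BDJPTZ
  updated: d(BDJPTZ,L)=55/32
iteration 6: select BDJPTZ,L (d=55/32); attach at lengths (55/64, 55/64); label the merged cluster BDJLPTZ
final tree: (((B:293/32,T:219/32):41/32,(D:55/24,(J:71/16,(P:27/5,Z:13/5):81/16):47/24):233/32):55/64,L:55/64)
total length: 1537/32

D,JPZ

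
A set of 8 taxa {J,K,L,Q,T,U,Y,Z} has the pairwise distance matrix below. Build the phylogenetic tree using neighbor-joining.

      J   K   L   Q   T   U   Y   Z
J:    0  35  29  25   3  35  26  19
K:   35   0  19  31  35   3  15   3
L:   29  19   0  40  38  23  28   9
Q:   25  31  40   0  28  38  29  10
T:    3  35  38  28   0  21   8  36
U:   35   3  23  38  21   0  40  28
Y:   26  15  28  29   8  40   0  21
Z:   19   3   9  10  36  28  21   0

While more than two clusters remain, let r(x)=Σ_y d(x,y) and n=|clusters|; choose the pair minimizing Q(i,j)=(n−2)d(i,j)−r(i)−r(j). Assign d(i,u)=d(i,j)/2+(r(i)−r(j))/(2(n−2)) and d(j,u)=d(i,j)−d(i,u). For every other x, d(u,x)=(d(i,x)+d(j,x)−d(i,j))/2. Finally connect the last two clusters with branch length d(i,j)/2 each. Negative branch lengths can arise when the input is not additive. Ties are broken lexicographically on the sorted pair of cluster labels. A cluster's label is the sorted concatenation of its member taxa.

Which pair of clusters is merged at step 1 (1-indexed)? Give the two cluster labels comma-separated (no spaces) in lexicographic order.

J,T

step 1: merge (J,T) at d=3, Q=-323; branch lengths J→7/4, T→5/4; new cluster JT
  updated: d(JT,K)=67/2, d(JT,L)=32, d(JT,Q)=25, d(JT,U)=53/2, d(JT,Y)=31/2, d(JT,Z)=26
step 2: merge (K,U) at d=3, Q=-248; branch lengths K→-39/10, U→69/10; new cluster KU
  updated: d(JT,KU)=57/2, d(KU,L)=39/2, d(KU,Q)=33, d(KU,Y)=26, d(KU,Z)=14
step 3: merge (JT,Y) at d=31/2, Q=-369/2; branch lengths JT→139/16, Y→109/16; new cluster JTY
  updated: d(JTY,KU)=39/2, d(JTY,L)=89/4, d(JTY,Q)=77/4, d(JTY,Z)=63/4
step 4: merge (JTY,Q) at d=77/4, Q=-485/4; branch lengths JTY→43/8, Q→111/8; new cluster JQTY
  updated: d(JQTY,KU)=133/8, d(JQTY,L)=43/2, d(JQTY,Z)=13/4
step 5: merge (JQTY,Z) at d=13/4, Q=-489/8; branch lengths JQTY→173/32, Z→-69/32; new cluster JQTYZ
  updated: d(JQTYZ,KU)=219/16, d(JQTYZ,L)=109/8
step 6: merge (JQTYZ,KU) at d=219/16, Q=-749/16; branch lengths JQTYZ→125/32, KU→313/32; new cluster JKQTUYZ
  updated: d(JKQTUYZ,L)=311/32
step 7: merge (JKQTUYZ,L) at d=311/32; branch lengths JKQTUYZ→311/64, L→311/64; new cluster JKLQTUYZ
final tree: ((((((J:7/4,T:5/4):139/16,Y:109/16):43/8,Q:111/8):173/32,Z:-69/32):125/32,(K:-39/10,U:69/10):313/32):311/64,L:311/64)
total length: 2157/32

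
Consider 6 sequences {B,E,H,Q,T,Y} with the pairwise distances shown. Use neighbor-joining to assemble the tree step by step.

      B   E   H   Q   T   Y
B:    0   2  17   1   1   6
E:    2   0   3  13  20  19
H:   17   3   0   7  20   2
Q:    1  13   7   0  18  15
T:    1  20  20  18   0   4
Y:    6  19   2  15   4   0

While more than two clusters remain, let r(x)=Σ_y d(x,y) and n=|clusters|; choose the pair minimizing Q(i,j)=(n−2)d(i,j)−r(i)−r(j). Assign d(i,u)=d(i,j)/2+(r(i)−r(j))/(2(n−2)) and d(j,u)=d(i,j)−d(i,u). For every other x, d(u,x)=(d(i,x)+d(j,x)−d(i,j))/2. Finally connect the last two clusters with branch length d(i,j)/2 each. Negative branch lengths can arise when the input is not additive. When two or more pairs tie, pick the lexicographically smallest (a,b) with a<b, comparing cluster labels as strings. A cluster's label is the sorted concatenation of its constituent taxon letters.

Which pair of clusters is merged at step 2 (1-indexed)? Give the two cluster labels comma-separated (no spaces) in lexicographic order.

T,Y

1. join E+H (d=3, Q=-94) ⇒ EH; edges |E|=5/2, |H|=1/2
  updated: d(B,EH)=8, d(EH,Q)=17/2, d(EH,T)=37/2, d(EH,Y)=9
2. join T+Y (d=4, Q=-127/2) ⇒ TY; edges |T|=13/4, |Y|=3/4
  updated: d(B,TY)=3/2, d(EH,TY)=47/4, d(Q,TY)=29/2
3. join B+TY (d=3/2, Q=-141/4) ⇒ BTY; edges |B|=-57/16, |TY|=81/16
  updated: d(BTY,EH)=73/8, d(BTY,Q)=7
4. join BTY+EH (d=73/8, Q=-197/8) ⇒ BEHTY; edges |BTY|=61/16, |EH|=85/16
  updated: d(BEHTY,Q)=51/16
5. join BEHTY+Q (d=51/16) ⇒ BEHQTY; edges |BEHTY|=51/32, |Q|=51/32
final tree: (((B:-57/16,(T:13/4,Y:3/4):81/16):61/16,(E:5/2,H:1/2):85/16):51/32,Q:51/32)
total length: 333/16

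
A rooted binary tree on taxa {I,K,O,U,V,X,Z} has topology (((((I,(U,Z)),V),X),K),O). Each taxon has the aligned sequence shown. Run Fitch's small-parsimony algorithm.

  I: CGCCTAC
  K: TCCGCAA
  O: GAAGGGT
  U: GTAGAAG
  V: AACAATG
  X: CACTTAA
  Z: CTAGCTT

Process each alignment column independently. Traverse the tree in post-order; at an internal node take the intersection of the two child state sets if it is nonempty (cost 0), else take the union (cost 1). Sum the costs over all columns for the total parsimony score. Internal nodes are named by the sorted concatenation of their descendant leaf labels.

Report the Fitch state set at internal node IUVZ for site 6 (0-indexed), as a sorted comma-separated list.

G

site 0, node UZ: U={G} ∪ Z={C} → {C,G} (+1)
site 0, node IUZ: I={C} ∩ UZ={C,G} → {C} (+0)
site 0, node IUVZ: IUZ={C} ∪ V={A} → {A,C} (+1)
site 0, node IUVXZ: IUVZ={A,C} ∩ X={C} → {C} (+0)
site 0, node IKUVXZ: IUVXZ={C} ∪ K={T} → {C,T} (+1)
site 0, node IKOUVXZ: IKUVXZ={C,T} ∪ O={G} → {C,G,T} (+1)
site 1, node UZ: U={T} ∩ Z={T} → {T} (+0)
site 1, node IUZ: I={G} ∪ UZ={T} → {G,T} (+1)
site 1, node IUVZ: IUZ={G,T} ∪ V={A} → {A,G,T} (+1)
site 1, node IUVXZ: IUVZ={A,G,T} ∩ X={A} → {A} (+0)
site 1, node IKUVXZ: IUVXZ={A} ∪ K={C} → {A,C} (+1)
site 1, node IKOUVXZ: IKUVXZ={A,C} ∩ O={A} → {A} (+0)
site 2, node UZ: U={A} ∩ Z={A} → {A} (+0)
site 2, node IUZ: I={C} ∪ UZ={A} → {A,C} (+1)
site 2, node IUVZ: IUZ={A,C} ∩ V={C} → {C} (+0)
site 2, node IUVXZ: IUVZ={C} ∩ X={C} → {C} (+0)
site 2, node IKUVXZ: IUVXZ={C} ∩ K={C} → {C} (+0)
site 2, node IKOUVXZ: IKUVXZ={C} ∪ O={A} → {A,C} (+1)
site 3, node UZ: U={G} ∩ Z={G} → {G} (+0)
site 3, node IUZ: I={C} ∪ UZ={G} → {C,G} (+1)
site 3, node IUVZ: IUZ={C,G} ∪ V={A} → {A,C,G} (+1)
site 3, node IUVXZ: IUVZ={A,C,G} ∪ X={T} → {A,C,G,T} (+1)
site 3, node IKUVXZ: IUVXZ={A,C,G,T} ∩ K={G} → {G} (+0)
site 3, node IKOUVXZ: IKUVXZ={G} ∩ O={G} → {G} (+0)
site 4, node UZ: U={A} ∪ Z={C} → {A,C} (+1)
site 4, node IUZ: I={T} ∪ UZ={A,C} → {A,C,T} (+1)
site 4, node IUVZ: IUZ={A,C,T} ∩ V={A} → {A} (+0)
site 4, node IUVXZ: IUVZ={A} ∪ X={T} → {A,T} (+1)
site 4, node IKUVXZ: IUVXZ={A,T} ∪ K={C} → {A,C,T} (+1)
site 4, node IKOUVXZ: IKUVXZ={A,C,T} ∪ O={G} → {A,C,G,T} (+1)
site 5, node UZ: U={A} ∪ Z={T} → {A,T} (+1)
site 5, node IUZ: I={A} ∩ UZ={A,T} → {A} (+0)
site 5, node IUVZ: IUZ={A} ∪ V={T} → {A,T} (+1)
site 5, node IUVXZ: IUVZ={A,T} ∩ X={A} → {A} (+0)
site 5, node IKUVXZ: IUVXZ={A} ∩ K={A} → {A} (+0)
site 5, node IKOUVXZ: IKUVXZ={A} ∪ O={G} → {A,G} (+1)
site 6, node UZ: U={G} ∪ Z={T} → {G,T} (+1)
site 6, node IUZ: I={C} ∪ UZ={G,T} → {C,G,T} (+1)
site 6, node IUVZ: IUZ={C,G,T} ∩ V={G} → {G} (+0)
site 6, node IUVXZ: IUVZ={G} ∪ X={A} → {A,G} (+1)
site 6, node IKUVXZ: IUVXZ={A,G} ∩ K={A} → {A} (+0)
site 6, node IKOUVXZ: IKUVXZ={A} ∪ O={T} → {A,T} (+1)
per-site changes: [4, 3, 2, 3, 5, 3, 4]; total = 24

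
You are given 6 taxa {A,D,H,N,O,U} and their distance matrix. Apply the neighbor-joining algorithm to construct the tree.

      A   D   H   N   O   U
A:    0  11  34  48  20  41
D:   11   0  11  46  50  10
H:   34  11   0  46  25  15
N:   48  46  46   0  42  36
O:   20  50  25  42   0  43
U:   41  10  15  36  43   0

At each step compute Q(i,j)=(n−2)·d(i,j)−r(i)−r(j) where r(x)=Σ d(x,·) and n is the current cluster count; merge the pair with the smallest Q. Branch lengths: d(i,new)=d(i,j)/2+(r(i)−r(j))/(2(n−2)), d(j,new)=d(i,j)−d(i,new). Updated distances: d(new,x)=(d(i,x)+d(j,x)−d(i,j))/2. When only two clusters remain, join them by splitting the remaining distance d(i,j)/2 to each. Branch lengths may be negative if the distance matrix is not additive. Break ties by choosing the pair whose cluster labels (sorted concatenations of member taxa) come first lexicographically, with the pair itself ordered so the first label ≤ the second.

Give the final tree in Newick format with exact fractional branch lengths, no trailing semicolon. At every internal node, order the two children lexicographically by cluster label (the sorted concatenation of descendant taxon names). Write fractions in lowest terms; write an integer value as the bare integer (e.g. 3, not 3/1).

1. join A+O (d=20, Q=-254) ⇒ AO; edges |A|=27/4, |O|=53/4
  updated: d(AO,D)=41/2, d(AO,H)=39/2, d(AO,N)=35, d(AO,U)=32
2. join AO+N (d=35, Q=-165) ⇒ ANO; edges |AO|=49/6, |N|=161/6
  updated: d(ANO,D)=63/4, d(ANO,H)=61/4, d(ANO,U)=33/2
3. join ANO+H (d=61/4, Q=-233/4) ⇒ AHNO; edges |ANO|=147/16, |H|=97/16
  updated: d(AHNO,D)=23/4, d(AHNO,U)=65/8
4. join AHNO+D (d=23/4, Q=-191/8) ⇒ ADHNO; edges |AHNO|=31/16, |D|=61/16
  updated: d(ADHNO,U)=99/16
5. join ADHNO+U (d=99/16) ⇒ ADHNOU; edges |ADHNO|=99/32, |U|=99/32
final tree: (((((A:27/4,O:53/4):49/6,N:161/6):147/16,H:97/16):31/16,D:61/16):99/32,U:99/32)
total length: 1315/16

(((((A:27/4,O:53/4):49/6,N:161/6):147/16,H:97/16):31/16,D:61/16):99/32,U:99/32)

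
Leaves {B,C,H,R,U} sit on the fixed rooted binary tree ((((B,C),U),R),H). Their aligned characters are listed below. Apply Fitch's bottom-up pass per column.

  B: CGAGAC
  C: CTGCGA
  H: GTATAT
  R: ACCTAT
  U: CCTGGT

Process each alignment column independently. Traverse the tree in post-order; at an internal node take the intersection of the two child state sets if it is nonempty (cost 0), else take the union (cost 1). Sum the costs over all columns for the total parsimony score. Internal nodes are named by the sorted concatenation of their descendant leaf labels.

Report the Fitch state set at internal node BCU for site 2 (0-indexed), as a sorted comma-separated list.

A,G,T

site 0, node BC: B={C} ∩ C={C} → {C} (+0)
site 0, node BCU: BC={C} ∩ U={C} → {C} (+0)
site 0, node BCRU: BCU={C} ∪ R={A} → {A,C} (+1)
site 0, node BCHRU: BCRU={A,C} ∪ H={G} → {A,C,G} (+1)
site 1, node BC: B={G} ∪ C={T} → {G,T} (+1)
site 1, node BCU: BC={G,T} ∪ U={C} → {C,G,T} (+1)
site 1, node BCRU: BCU={C,G,T} ∩ R={C} → {C} (+0)
site 1, node BCHRU: BCRU={C} ∪ H={T} → {C,T} (+1)
site 2, node BC: B={A} ∪ C={G} → {A,G} (+1)
site 2, node BCU: BC={A,G} ∪ U={T} → {A,G,T} (+1)
site 2, node BCRU: BCU={A,G,T} ∪ R={C} → {A,C,G,T} (+1)
site 2, node BCHRU: BCRU={A,C,G,T} ∩ H={A} → {A} (+0)
site 3, node BC: B={G} ∪ C={C} → {C,G} (+1)
site 3, node BCU: BC={C,G} ∩ U={G} → {G} (+0)
site 3, node BCRU: BCU={G} ∪ R={T} → {G,T} (+1)
site 3, node BCHRU: BCRU={G,T} ∩ H={T} → {T} (+0)
site 4, node BC: B={A} ∪ C={G} → {A,G} (+1)
site 4, node BCU: BC={A,G} ∩ U={G} → {G} (+0)
site 4, node BCRU: BCU={G} ∪ R={A} → {A,G} (+1)
site 4, node BCHRU: BCRU={A,G} ∩ H={A} → {A} (+0)
site 5, node BC: B={C} ∪ C={A} → {A,C} (+1)
site 5, node BCU: BC={A,C} ∪ U={T} → {A,C,T} (+1)
site 5, node BCRU: BCU={A,C,T} ∩ R={T} → {T} (+0)
site 5, node BCHRU: BCRU={T} ∩ H={T} → {T} (+0)
per-site changes: [2, 3, 3, 2, 2, 2]; total = 14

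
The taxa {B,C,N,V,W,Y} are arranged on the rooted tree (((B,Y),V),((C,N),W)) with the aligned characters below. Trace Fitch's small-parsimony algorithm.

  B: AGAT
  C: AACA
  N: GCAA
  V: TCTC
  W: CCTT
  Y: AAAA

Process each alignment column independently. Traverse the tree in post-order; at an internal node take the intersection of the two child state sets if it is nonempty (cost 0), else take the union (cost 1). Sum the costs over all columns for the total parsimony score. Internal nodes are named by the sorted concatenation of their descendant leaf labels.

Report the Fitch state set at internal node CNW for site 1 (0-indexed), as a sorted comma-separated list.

C

site 0, node BY: B={A} ∩ Y={A} → {A} (+0)
site 0, node BVY: BY={A} ∪ V={T} → {A,T} (+1)
site 0, node CN: C={A} ∪ N={G} → {A,G} (+1)
site 0, node CNW: CN={A,G} ∪ W={C} → {A,C,G} (+1)
site 0, node BCNVWY: BVY={A,T} ∩ CNW={A,C,G} → {A} (+0)
site 1, node BY: B={G} ∪ Y={A} → {A,G} (+1)
site 1, node BVY: BY={A,G} ∪ V={C} → {A,C,G} (+1)
site 1, node CN: C={A} ∪ N={C} → {A,C} (+1)
site 1, node CNW: CN={A,C} ∩ W={C} → {C} (+0)
site 1, node BCNVWY: BVY={A,C,G} ∩ CNW={C} → {C} (+0)
site 2, node BY: B={A} ∩ Y={A} → {A} (+0)
site 2, node BVY: BY={A} ∪ V={T} → {A,T} (+1)
site 2, node CN: C={C} ∪ N={A} → {A,C} (+1)
site 2, node CNW: CN={A,C} ∪ W={T} → {A,C,T} (+1)
site 2, node BCNVWY: BVY={A,T} ∩ CNW={A,C,T} → {A,T} (+0)
site 3, node BY: B={T} ∪ Y={A} → {A,T} (+1)
site 3, node BVY: BY={A,T} ∪ V={C} → {A,C,T} (+1)
site 3, node CN: C={A} ∩ N={A} → {A} (+0)
site 3, node CNW: CN={A} ∪ W={T} → {A,T} (+1)
site 3, node BCNVWY: BVY={A,C,T} ∩ CNW={A,T} → {A,T} (+0)
per-site changes: [3, 3, 3, 3]; total = 12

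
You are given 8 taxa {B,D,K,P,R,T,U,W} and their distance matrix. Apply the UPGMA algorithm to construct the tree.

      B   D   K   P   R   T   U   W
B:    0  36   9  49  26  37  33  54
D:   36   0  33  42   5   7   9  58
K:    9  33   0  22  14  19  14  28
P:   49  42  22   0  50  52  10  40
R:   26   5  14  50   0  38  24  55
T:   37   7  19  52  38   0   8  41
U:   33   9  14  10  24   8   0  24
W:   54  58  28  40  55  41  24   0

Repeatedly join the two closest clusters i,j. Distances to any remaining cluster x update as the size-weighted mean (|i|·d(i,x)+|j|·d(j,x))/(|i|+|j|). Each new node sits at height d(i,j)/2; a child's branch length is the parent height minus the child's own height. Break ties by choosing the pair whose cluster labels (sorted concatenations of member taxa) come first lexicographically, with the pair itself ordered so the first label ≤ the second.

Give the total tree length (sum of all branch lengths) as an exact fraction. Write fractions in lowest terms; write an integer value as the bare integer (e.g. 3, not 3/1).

2677/28

iteration 1: select D,R (d=5); attach at lengths (5/2, 5/2); label the merged cluster DR
  updated: d(B,DR)=31, d(DR,K)=47/2, d(DR,P)=46, d(DR,T)=45/2, d(DR,U)=33/2, d(DR,W)=113/2
iteration 2: select T,U (d=8); attach at lengths (4, 4); label the merged cluster TU
  updated: d(B,TU)=35, d(DR,TU)=39/2, d(K,TU)=33/2, d(P,TU)=31, d(TU,W)=65/2
iteration 3: select B,K (d=9); attach at lengths (9/2, 9/2); label the merged cluster BK
  updated: d(BK,DR)=109/4, d(BK,P)=71/2, d(BK,TU)=103/4, d(BK,W)=41
iteration 4: select DR,TU (d=39/2); attach at lengths (29/4, 23/4); label the merged cluster DRTU
  updated: d(BK,DRTU)=53/2, d(DRTU,P)=77/2, d(DRTU,W)=89/2
iteration 5: select BK,DRTU (d=53/2); attach at lengths (35/4, 7/2); label the merged cluster BDKRTU
  updated: d(BDKRTU,P)=75/2, d(BDKRTU,W)=130/3
iteration 6: select BDKRTU,P (d=75/2); attach at lengths (11/2, 75/4); label the merged cluster BDKPRTU
  updated: d(BDKPRTU,W)=300/7
iteration 7: select BDKPRTU,W (d=300/7); attach at lengths (75/28, 150/7); label the merged cluster BDKPRTUW
final tree: ((((B:9/2,K:9/2):35/4,((D:5/2,R:5/2):29/4,(T:4,U:4):23/4):7/2):11/2,P:75/4):75/28,W:150/7)
total length: 2677/28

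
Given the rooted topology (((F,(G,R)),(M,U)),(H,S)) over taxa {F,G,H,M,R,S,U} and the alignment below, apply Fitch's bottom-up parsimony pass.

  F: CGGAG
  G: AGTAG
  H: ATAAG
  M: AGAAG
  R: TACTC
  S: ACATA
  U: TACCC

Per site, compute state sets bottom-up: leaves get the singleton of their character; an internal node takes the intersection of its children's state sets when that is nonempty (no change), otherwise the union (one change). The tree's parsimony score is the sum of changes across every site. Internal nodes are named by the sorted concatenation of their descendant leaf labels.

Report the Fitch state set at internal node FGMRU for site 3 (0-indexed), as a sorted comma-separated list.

site 0, node GR: G={A} ∪ R={T} → {A,T} (+1)
site 0, node FGR: F={C} ∪ GR={A,T} → {A,C,T} (+1)
site 0, node MU: M={A} ∪ U={T} → {A,T} (+1)
site 0, node FGMRU: FGR={A,C,T} ∩ MU={A,T} → {A,T} (+0)
site 0, node HS: H={A} ∩ S={A} → {A} (+0)
site 0, node FGHMRSU: FGMRU={A,T} ∩ HS={A} → {A} (+0)
site 1, node GR: G={G} ∪ R={A} → {A,G} (+1)
site 1, node FGR: F={G} ∩ GR={A,G} → {G} (+0)
site 1, node MU: M={G} ∪ U={A} → {A,G} (+1)
site 1, node FGMRU: FGR={G} ∩ MU={A,G} → {G} (+0)
site 1, node HS: H={T} ∪ S={C} → {C,T} (+1)
site 1, node FGHMRSU: FGMRU={G} ∪ HS={C,T} → {C,G,T} (+1)
site 2, node GR: G={T} ∪ R={C} → {C,T} (+1)
site 2, node FGR: F={G} ∪ GR={C,T} → {C,G,T} (+1)
site 2, node MU: M={A} ∪ U={C} → {A,C} (+1)
site 2, node FGMRU: FGR={C,G,T} ∩ MU={A,C} → {C} (+0)
site 2, node HS: H={A} ∩ S={A} → {A} (+0)
site 2, node FGHMRSU: FGMRU={C} ∪ HS={A} → {A,C} (+1)
site 3, node GR: G={A} ∪ R={T} → {A,T} (+1)
site 3, node FGR: F={A} ∩ GR={A,T} → {A} (+0)
site 3, node MU: M={A} ∪ U={C} → {A,C} (+1)
site 3, node FGMRU: FGR={A} ∩ MU={A,C} → {A} (+0)
site 3, node HS: H={A} ∪ S={T} → {A,T} (+1)
site 3, node FGHMRSU: FGMRU={A} ∩ HS={A,T} → {A} (+0)
site 4, node GR: G={G} ∪ R={C} → {C,G} (+1)
site 4, node FGR: F={G} ∩ GR={C,G} → {G} (+0)
site 4, node MU: M={G} ∪ U={C} → {C,G} (+1)
site 4, node FGMRU: FGR={G} ∩ MU={C,G} → {G} (+0)
site 4, node HS: H={G} ∪ S={A} → {A,G} (+1)
site 4, node FGHMRSU: FGMRU={G} ∩ HS={A,G} → {G} (+0)
per-site changes: [3, 4, 4, 3, 3]; total = 17

A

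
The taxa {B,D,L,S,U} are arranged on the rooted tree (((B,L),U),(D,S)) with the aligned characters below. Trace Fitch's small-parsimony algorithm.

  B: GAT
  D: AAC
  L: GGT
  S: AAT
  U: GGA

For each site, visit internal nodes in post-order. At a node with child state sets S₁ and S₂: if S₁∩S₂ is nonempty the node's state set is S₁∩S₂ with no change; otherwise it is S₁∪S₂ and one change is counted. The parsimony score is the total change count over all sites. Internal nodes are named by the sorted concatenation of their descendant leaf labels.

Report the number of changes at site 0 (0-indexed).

1

BL@0: {G} ∩ {G} = {G} (intersection, +0)
BLU@0: {G} ∩ {G} = {G} (intersection, +0)
DS@0: {A} ∩ {A} = {A} (intersection, +0)
BDLSU@0: {G} ∪ {A} = {A,G} (union, +1)
BL@1: {A} ∪ {G} = {A,G} (union, +1)
BLU@1: {A,G} ∩ {G} = {G} (intersection, +0)
DS@1: {A} ∩ {A} = {A} (intersection, +0)
BDLSU@1: {G} ∪ {A} = {A,G} (union, +1)
BL@2: {T} ∩ {T} = {T} (intersection, +0)
BLU@2: {T} ∪ {A} = {A,T} (union, +1)
DS@2: {C} ∪ {T} = {C,T} (union, +1)
BDLSU@2: {A,T} ∩ {C,T} = {T} (intersection, +0)
per-site changes: [1, 2, 2]; total = 5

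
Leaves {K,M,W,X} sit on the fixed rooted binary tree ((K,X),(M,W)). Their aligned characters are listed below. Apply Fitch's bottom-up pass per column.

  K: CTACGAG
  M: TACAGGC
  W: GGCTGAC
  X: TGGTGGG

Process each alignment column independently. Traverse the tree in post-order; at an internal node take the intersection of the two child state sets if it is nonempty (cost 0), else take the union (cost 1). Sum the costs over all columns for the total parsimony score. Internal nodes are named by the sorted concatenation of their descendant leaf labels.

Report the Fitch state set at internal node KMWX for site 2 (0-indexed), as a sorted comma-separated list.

site 0, node KX: K={C} ∪ X={T} → {C,T} (+1)
site 0, node MW: M={T} ∪ W={G} → {G,T} (+1)
site 0, node KMWX: KX={C,T} ∩ MW={G,T} → {T} (+0)
site 1, node KX: K={T} ∪ X={G} → {G,T} (+1)
site 1, node MW: M={A} ∪ W={G} → {A,G} (+1)
site 1, node KMWX: KX={G,T} ∩ MW={A,G} → {G} (+0)
site 2, node KX: K={A} ∪ X={G} → {A,G} (+1)
site 2, node MW: M={C} ∩ W={C} → {C} (+0)
site 2, node KMWX: KX={A,G} ∪ MW={C} → {A,C,G} (+1)
site 3, node KX: K={C} ∪ X={T} → {C,T} (+1)
site 3, node MW: M={A} ∪ W={T} → {A,T} (+1)
site 3, node KMWX: KX={C,T} ∩ MW={A,T} → {T} (+0)
site 4, node KX: K={G} ∩ X={G} → {G} (+0)
site 4, node MW: M={G} ∩ W={G} → {G} (+0)
site 4, node KMWX: KX={G} ∩ MW={G} → {G} (+0)
site 5, node KX: K={A} ∪ X={G} → {A,G} (+1)
site 5, node MW: M={G} ∪ W={A} → {A,G} (+1)
site 5, node KMWX: KX={A,G} ∩ MW={A,G} → {A,G} (+0)
site 6, node KX: K={G} ∩ X={G} → {G} (+0)
site 6, node MW: M={C} ∩ W={C} → {C} (+0)
site 6, node KMWX: KX={G} ∪ MW={C} → {C,G} (+1)
per-site changes: [2, 2, 2, 2, 0, 2, 1]; total = 11

A,C,G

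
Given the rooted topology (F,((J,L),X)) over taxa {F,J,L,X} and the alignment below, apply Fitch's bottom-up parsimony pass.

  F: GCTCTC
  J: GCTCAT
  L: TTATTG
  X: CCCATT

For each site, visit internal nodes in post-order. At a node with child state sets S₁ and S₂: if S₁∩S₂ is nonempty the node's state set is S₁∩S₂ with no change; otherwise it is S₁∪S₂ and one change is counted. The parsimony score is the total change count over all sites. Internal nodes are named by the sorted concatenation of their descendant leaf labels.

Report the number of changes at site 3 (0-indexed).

site 0, node JL: J={G} ∪ L={T} → {G,T} (+1)
site 0, node JLX: JL={G,T} ∪ X={C} → {C,G,T} (+1)
site 0, node FJLX: F={G} ∩ JLX={C,G,T} → {G} (+0)
site 1, node JL: J={C} ∪ L={T} → {C,T} (+1)
site 1, node JLX: JL={C,T} ∩ X={C} → {C} (+0)
site 1, node FJLX: F={C} ∩ JLX={C} → {C} (+0)
site 2, node JL: J={T} ∪ L={A} → {A,T} (+1)
site 2, node JLX: JL={A,T} ∪ X={C} → {A,C,T} (+1)
site 2, node FJLX: F={T} ∩ JLX={A,C,T} → {T} (+0)
site 3, node JL: J={C} ∪ L={T} → {C,T} (+1)
site 3, node JLX: JL={C,T} ∪ X={A} → {A,C,T} (+1)
site 3, node FJLX: F={C} ∩ JLX={A,C,T} → {C} (+0)
site 4, node JL: J={A} ∪ L={T} → {A,T} (+1)
site 4, node JLX: JL={A,T} ∩ X={T} → {T} (+0)
site 4, node FJLX: F={T} ∩ JLX={T} → {T} (+0)
site 5, node JL: J={T} ∪ L={G} → {G,T} (+1)
site 5, node JLX: JL={G,T} ∩ X={T} → {T} (+0)
site 5, node FJLX: F={C} ∪ JLX={T} → {C,T} (+1)
per-site changes: [2, 1, 2, 2, 1, 2]; total = 10

2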